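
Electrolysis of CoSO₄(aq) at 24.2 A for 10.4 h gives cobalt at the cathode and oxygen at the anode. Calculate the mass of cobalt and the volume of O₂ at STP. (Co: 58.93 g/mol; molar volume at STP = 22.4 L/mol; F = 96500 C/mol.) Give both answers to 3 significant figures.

277 g Co; 52.6 L O₂

Q = 24.2 × 37440 = 9.060×10^5 C; n(e⁻) = 9.060×10^5 / 96500 = 9.389 mol
Cathode: Co²⁺ + 2e⁻ → Co → n(Co) = 9.389/2 = 4.695 mol → 277 g
Anode: 2H₂O → O₂ + 4H⁺ + 4e⁻ → n(O₂) = 9.389/4 = 2.347 mol → 52.6 L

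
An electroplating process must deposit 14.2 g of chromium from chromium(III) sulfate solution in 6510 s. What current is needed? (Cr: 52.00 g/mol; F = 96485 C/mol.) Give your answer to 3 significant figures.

n(Cr) = 14.2 / 52.00 = 0.2731 mol
Cr³⁺ + 3e⁻ → Cr, so n(e⁻) = 3 × 0.2731 = 0.8193 mol
Q = 0.8193 × 96485 = 79050 C
I = Q / t = 79050 / 6510 s = 12.1 A

12.1 A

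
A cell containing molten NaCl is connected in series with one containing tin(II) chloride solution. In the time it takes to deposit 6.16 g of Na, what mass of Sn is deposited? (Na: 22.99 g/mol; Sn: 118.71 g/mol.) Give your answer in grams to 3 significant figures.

15.9 g

n(Na) = 6.16 / 22.99 = 0.2679 mol
Na⁺ + e⁻ → Na, so n(e⁻) = 0.2679 mol
Since the cells are in series, n(e⁻) in the Sn cell is also 0.2679 mol.
Sn²⁺ + 2e⁻ → Sn, so n(Sn) = 0.2679 / 2 = 0.1340 mol
m(Sn) = 0.1340 × 118.71 = 15.9 g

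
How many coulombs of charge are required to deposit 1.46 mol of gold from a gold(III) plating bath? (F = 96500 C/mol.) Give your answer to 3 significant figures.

4.23×10^5 C

Au³⁺ + 3e⁻ → Au, so n(e⁻) = 3 × 1.46 = 4.380 mol
Q = 4.380 × 96500 = 4.227×10^5 C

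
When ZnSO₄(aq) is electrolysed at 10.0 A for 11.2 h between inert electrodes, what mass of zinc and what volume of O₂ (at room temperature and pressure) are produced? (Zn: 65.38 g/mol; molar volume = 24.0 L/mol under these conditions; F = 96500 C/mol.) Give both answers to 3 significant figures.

137 g Zn; 25.1 L O₂

Q = 10.0 × 40320 = 4.032×10^5 C; n(e⁻) = 4.032×10^5 / 96500 = 4.178 mol
Cathode: Zn²⁺ + 2e⁻ → Zn → n(Zn) = 4.178/2 = 2.089 mol → 137 g
Anode: 2H₂O → O₂ + 4H⁺ + 4e⁻ → n(O₂) = 4.178/4 = 1.045 mol → 25.1 L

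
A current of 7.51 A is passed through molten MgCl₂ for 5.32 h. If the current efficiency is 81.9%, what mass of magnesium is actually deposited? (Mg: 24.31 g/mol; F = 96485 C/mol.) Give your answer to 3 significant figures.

Q = 7.51 × 19152 = 1.438×10^5 C
n(e⁻) = 1.438×10^5 / 96485 = 1.490 mol
Mg²⁺ + 2e⁻ → Mg, so theoretical m(Mg) = 0.7450 × 24.31 = 18.11 g
Actual mass = 81.9% × 18.11 = 14.8 g

14.8 g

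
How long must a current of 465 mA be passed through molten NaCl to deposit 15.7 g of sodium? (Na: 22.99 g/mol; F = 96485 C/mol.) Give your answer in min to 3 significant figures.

n(Na) = 15.7 / 22.99 = 0.6829 mol
Na⁺ + e⁻ → Na, so n(e⁻) = 0.6829 mol
Q = 0.6829 × 96485 = 65890 C
t = Q / I = 65890 / 0.465 = 1.417×10^5 s = 2360 min

2360 min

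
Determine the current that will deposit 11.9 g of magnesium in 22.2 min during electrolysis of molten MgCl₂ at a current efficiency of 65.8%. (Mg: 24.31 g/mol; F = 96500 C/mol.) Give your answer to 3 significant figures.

108 A

n(Mg) = 11.9 / 24.31 = 0.4895 mol
Mg²⁺ + 2e⁻ → Mg, so n(e⁻) = 2 × 0.4895 = 0.9790 mol
Q = 0.9790 × 96500 / 0.658 = 1.436×10^5 C
I = Q / t = 1.436×10^5 / 1332 s = 108 A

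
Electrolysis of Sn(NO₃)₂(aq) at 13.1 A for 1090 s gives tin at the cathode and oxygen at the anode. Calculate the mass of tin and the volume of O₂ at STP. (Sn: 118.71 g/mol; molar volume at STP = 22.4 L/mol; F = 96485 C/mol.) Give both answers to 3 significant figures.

Q = 13.1 × 1090 = 14280 C; n(e⁻) = 14280 / 96485 = 0.1480 mol
Cathode: Sn²⁺ + 2e⁻ → Sn → n(Sn) = 0.1480/2 = 0.07400 mol → 8.78 g
Anode: 2H₂O → O₂ + 4H⁺ + 4e⁻ → n(O₂) = 0.1480/4 = 0.03700 mol → 0.829 L

8.78 g Sn; 0.829 L O₂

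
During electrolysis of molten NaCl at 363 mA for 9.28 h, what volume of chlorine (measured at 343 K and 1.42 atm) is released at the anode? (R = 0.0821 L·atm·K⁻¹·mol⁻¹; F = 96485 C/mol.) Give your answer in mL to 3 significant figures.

Q = It = 0.363 × 33408 = 12130 C
n(e⁻) = Q/F = 12130/96485 = 0.1257 mol
2Cl⁻ → Cl₂ + 2e⁻, so n(Cl₂) = 0.1257 / 2 = 0.06285 mol
V = nRT/P = 0.06285 × 0.0821 × 343 / 1.42 = 1.246 L
= 1250 mL

1250 mL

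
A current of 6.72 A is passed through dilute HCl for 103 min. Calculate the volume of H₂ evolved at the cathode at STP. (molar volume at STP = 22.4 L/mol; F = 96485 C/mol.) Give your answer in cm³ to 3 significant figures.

Charge passed = 6.72 × 6180 = 41530 C
Moles of electrons = 41530 / 96485 = 0.4304 mol
2H⁺ + 2e⁻ → H₂, so n(H₂) = 0.4304 / 2 = 0.2152 mol
V = 0.2152 × 22.4 = 4.820 L
= 4820 cm³

4820 cm³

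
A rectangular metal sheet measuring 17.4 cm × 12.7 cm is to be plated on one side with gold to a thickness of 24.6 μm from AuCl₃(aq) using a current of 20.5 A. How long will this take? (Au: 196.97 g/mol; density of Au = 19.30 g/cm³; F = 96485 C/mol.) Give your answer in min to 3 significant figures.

Plated area = 17.4 × 12.7 = 221.0 cm²
Volume = 221.0 × 24.6×10⁻⁴ cm = 0.5437 cm³
m(Au) = 0.5437 × 19.30 = 10.49 g
n(Au) = 10.49 / 196.97 = 0.05326 mol; n(e⁻) = 3 × 0.05326 = 0.1598 mol
Q = 0.1598 × 96485 = 15420 C
t = 15420 / 20.5 = 752.2 s = 12.5 min

12.5 min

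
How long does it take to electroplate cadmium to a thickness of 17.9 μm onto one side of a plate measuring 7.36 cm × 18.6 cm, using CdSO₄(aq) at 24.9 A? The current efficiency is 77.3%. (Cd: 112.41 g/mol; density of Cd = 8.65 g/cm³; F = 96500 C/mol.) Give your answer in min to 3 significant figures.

Plated area = 7.36 × 18.6 = 136.9 cm²
Volume = 136.9 × 17.9×10⁻⁴ cm = 0.2451 cm³
m(Cd) = 0.2451 × 8.65 = 2.120 g
n(Cd) = 2.120 / 112.41 = 0.01886 mol; n(e⁻) = 2 × 0.01886 = 0.03772 mol
Q = 0.03772 × 96500 / 0.773 = 4709 C
t = 4709 / 24.9 = 189.1 s = 3.15 min

3.15 min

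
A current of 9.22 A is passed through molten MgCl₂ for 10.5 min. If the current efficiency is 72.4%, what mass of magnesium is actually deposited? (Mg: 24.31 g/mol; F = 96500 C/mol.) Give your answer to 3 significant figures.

Q = 9.22 × 630 = 5809 C
n(e⁻) = 5809 / 96500 = 0.06020 mol
Mg²⁺ + 2e⁻ → Mg, so theoretical m(Mg) = 0.03010 × 24.31 = 0.7317 g
Actual mass = 72.4% × 0.7317 = 0.530 g

0.530 g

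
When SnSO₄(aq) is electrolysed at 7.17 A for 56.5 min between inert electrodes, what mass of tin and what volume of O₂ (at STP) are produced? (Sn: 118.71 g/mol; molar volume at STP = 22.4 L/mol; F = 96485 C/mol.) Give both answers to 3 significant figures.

Q = 7.17 × 3390 = 24310 C; n(e⁻) = 24310 / 96485 = 0.2520 mol
Cathode: Sn²⁺ + 2e⁻ → Sn → n(Sn) = 0.2520/2 = 0.1260 mol → 15.0 g
Anode: 2H₂O → O₂ + 4H⁺ + 4e⁻ → n(O₂) = 0.2520/4 = 0.06300 mol → 1.41 L

15.0 g Sn; 1.41 L O₂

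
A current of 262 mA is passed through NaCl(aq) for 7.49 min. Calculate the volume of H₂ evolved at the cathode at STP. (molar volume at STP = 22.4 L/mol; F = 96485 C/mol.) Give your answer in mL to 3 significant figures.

13.7 mL

Charge passed = 0.262 × 449.4 = 117.7 C
n(e⁻) = Q/F = 117.7/96485 = 0.001220 mol
2H⁺ + 2e⁻ → H₂, so n(H₂) = 0.001220 / 2 = 6.100×10^-4 mol
V = 6.100×10^-4 × 22.4 = 0.01366 L
= 13.7 mL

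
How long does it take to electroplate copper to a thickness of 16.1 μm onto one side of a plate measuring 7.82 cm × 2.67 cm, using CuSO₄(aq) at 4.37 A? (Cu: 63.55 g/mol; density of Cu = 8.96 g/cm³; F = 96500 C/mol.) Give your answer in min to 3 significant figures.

3.49 min

Plated area = 7.82 × 2.67 = 20.88 cm²
Volume = 20.88 × 16.1×10⁻⁴ cm = 0.03362 cm³
m(Cu) = 0.03362 × 8.96 = 0.3012 g
n(Cu) = 0.3012 / 63.55 = 0.004740 mol; n(e⁻) = 2 × 0.004740 = 0.009480 mol
Q = 0.009480 × 96500 = 914.8 C
t = 914.8 / 4.37 = 209.3 s = 3.49 min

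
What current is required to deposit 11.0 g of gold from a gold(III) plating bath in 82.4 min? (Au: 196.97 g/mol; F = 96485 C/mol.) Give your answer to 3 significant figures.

3.27 A

n(Au) = 11.0 / 196.97 = 0.05585 mol
Au³⁺ + 3e⁻ → Au, so n(e⁻) = 3 × 0.05585 = 0.1676 mol
Q = 0.1676 × 96485 = 16170 C
I = Q / t = 16170 / 4944 s = 3.27 A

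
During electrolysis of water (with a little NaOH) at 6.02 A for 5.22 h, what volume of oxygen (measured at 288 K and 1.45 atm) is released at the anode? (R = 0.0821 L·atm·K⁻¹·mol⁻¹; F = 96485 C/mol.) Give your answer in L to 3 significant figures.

Q = 6.02 A × 18792 s = 1.131×10^5 C
n(e⁻) = 1.131×10^5 / 96485 = 1.172 mol
2H₂O → O₂ + 4H⁺ + 4e⁻, so n(O₂) = 1.172 / 4 = 0.2930 mol
V = nRT/P = 0.2930 × 0.0821 × 288 / 1.45 = 4.778 L

4.78 L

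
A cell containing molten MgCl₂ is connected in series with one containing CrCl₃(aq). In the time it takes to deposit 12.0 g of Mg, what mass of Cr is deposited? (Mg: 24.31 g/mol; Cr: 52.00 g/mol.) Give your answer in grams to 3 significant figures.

17.1 g

n(Mg) = 12.0 / 24.31 = 0.4936 mol
Mg²⁺ + 2e⁻ → Mg, so n(e⁻) = 2 × 0.4936 = 0.9872 mol
In series, the same 0.9872 mol of electrons flows through the second cell.
Cr³⁺ + 3e⁻ → Cr, so n(Cr) = 0.9872 / 3 = 0.3291 mol
m(Cr) = 0.3291 × 52.00 = 17.1 g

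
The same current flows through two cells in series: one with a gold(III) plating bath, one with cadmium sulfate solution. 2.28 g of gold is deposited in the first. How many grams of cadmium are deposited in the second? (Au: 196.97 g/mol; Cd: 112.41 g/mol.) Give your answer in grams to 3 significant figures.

1.95 g

n(Au) = 2.28 / 196.97 = 0.01158 mol
Au³⁺ + 3e⁻ → Au, so n(e⁻) = 3 × 0.01158 = 0.03474 mol
In series, the same 0.03474 mol of electrons flows through the second cell.
Cd²⁺ + 2e⁻ → Cd, so n(Cd) = 0.03474 / 2 = 0.01737 mol
m(Cd) = 0.01737 × 112.41 = 1.95 g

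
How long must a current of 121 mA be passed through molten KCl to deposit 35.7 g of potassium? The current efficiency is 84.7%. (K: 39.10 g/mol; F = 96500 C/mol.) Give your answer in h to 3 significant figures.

239 h

n(K) = 35.7 / 39.10 = 0.9130 mol
K⁺ + e⁻ → K, so n(e⁻) = 0.9130 mol
Q = 0.9130 × 96500 / 0.847 = 1.040×10^5 C
t = Q / I = 1.040×10^5 / 0.121 = 8.595×10^5 s = 239 h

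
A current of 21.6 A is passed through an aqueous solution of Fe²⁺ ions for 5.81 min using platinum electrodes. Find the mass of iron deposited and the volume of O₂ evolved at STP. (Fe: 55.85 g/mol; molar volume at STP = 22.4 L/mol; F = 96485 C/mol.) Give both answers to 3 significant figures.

2.18 g Fe; 0.437 L O₂

Q = 21.6 × 348.6 = 7530 C; n(e⁻) = 7530 / 96485 = 0.07804 mol
Cathode: Fe²⁺ + 2e⁻ → Fe → n(Fe) = 0.07804/2 = 0.03902 mol → 2.18 g
Anode: 2H₂O → O₂ + 4H⁺ + 4e⁻ → n(O₂) = 0.07804/4 = 0.01951 mol → 0.437 L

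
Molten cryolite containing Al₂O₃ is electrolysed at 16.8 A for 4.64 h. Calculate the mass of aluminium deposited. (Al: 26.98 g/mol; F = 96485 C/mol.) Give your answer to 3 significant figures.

Q = 16.8 A × 16704 s = 2.806×10^5 C
n(e⁻) = Q/F = 2.806×10^5/96485 = 2.908 mol
Al³⁺ + 3e⁻ → Al, so n(Al) = 2.908 / 3 = 0.9693 mol
m = 0.9693 × 26.98 = 26.2 g

26.2 g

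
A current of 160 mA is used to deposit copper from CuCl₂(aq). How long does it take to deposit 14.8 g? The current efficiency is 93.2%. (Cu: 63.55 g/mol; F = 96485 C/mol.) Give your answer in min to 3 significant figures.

5020 min

n(Cu) = 14.8 / 63.55 = 0.2329 mol
Cu²⁺ + 2e⁻ → Cu, so n(e⁻) = 2 × 0.2329 = 0.4658 mol
Q = 0.4658 × 96485 / 0.932 = 48220 C
t = Q / I = 48220 / 0.160 = 3.014×10^5 s = 5020 min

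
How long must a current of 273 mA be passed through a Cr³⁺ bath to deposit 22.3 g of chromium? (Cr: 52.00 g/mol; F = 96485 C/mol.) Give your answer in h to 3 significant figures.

126 h

n(Cr) = 22.3 / 52.00 = 0.4288 mol
Cr³⁺ + 3e⁻ → Cr, so n(e⁻) = 3 × 0.4288 = 1.286 mol
Q = 1.286 × 96485 = 1.241×10^5 C
t = Q / I = 1.241×10^5 / 0.273 = 4.546×10^5 s = 126 h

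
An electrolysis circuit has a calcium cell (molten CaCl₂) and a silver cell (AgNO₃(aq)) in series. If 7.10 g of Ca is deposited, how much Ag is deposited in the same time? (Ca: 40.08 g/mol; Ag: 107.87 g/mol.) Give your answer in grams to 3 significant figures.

38.2 g

n(Ca) = 7.10 / 40.08 = 0.1771 mol
Ca²⁺ + 2e⁻ → Ca, so n(e⁻) = 2 × 0.1771 = 0.3542 mol
In series, the same 0.3542 mol of electrons flows through the second cell.
Ag⁺ + e⁻ → Ag, so n(Ag) = 0.3542 mol
m(Ag) = 0.3542 × 107.87 = 38.2 g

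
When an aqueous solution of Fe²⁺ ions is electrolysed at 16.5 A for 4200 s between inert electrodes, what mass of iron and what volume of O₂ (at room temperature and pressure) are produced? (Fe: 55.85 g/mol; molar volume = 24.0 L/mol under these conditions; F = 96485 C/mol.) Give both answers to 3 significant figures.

20.1 g Fe; 4.31 L O₂

Q = 16.5 × 4200 = 69300 C; n(e⁻) = 69300 / 96485 = 0.7182 mol
Cathode: Fe²⁺ + 2e⁻ → Fe → n(Fe) = 0.7182/2 = 0.3591 mol → 20.1 g
Anode: 2H₂O → O₂ + 4H⁺ + 4e⁻ → n(O₂) = 0.7182/4 = 0.1796 mol → 4.31 L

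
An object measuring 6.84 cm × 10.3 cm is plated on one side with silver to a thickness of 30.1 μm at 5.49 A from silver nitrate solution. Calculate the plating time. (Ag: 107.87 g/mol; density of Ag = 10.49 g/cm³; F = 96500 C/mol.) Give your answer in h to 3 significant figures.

0.101 h

Plated area = 6.84 × 10.3 = 70.45 cm²
Volume = 70.45 × 30.1×10⁻⁴ cm = 0.2121 cm³
m(Ag) = 0.2121 × 10.49 = 2.225 g
n(Ag) = 2.225 / 107.87 = 0.02063 mol; n(e⁻) = 0.02063 mol
Q = 0.02063 × 96500 = 1991 C
t = 1991 / 5.49 = 362.7 s = 0.101 h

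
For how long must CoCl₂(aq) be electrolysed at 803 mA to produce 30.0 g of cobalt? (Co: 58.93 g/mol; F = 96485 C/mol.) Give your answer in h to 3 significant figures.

n(Co) = 30.0 / 58.93 = 0.5091 mol
Co²⁺ + 2e⁻ → Co, so n(e⁻) = 2 × 0.5091 = 1.018 mol
Q = 1.018 × 96485 = 98220 C
t = Q / I = 98220 / 0.803 = 1.223×10^5 s = 34.0 h

34.0 h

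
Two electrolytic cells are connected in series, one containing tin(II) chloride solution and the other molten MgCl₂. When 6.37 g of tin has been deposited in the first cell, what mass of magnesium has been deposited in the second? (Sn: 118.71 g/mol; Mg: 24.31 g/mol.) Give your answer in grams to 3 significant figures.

n(Sn) = 6.37 / 118.71 = 0.05366 mol
Sn²⁺ + 2e⁻ → Sn, so n(e⁻) = 2 × 0.05366 = 0.1073 mol
Since the cells are in series, n(e⁻) in the Mg cell is also 0.1073 mol.
Mg²⁺ + 2e⁻ → Mg, so n(Mg) = 0.1073 / 2 = 0.05365 mol
m(Mg) = 0.05365 × 24.31 = 1.30 g

1.30 g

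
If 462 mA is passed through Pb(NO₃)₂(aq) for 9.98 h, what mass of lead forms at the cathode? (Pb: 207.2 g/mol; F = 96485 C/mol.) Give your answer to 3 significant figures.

17.8 g

Q = 0.462 A × 35928 s = 16600 C
Moles of electrons = 16600 / 96485 = 0.1720 mol
Pb²⁺ + 2e⁻ → Pb, so n(Pb) = 0.1720 / 2 = 0.08600 mol
m = 0.08600 × 207.2 = 17.8 g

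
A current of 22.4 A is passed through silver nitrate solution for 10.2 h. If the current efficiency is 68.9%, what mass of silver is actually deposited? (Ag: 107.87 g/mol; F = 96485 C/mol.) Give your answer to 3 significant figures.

634 g

Q = 22.4 × 36720 = 8.225×10^5 C
n(e⁻) = 8.225×10^5 / 96485 = 8.525 mol
Ag⁺ + e⁻ → Ag, so theoretical m(Ag) = 8.525 × 107.87 = 919.6 g
Actual mass = 68.9% × 919.6 = 634 g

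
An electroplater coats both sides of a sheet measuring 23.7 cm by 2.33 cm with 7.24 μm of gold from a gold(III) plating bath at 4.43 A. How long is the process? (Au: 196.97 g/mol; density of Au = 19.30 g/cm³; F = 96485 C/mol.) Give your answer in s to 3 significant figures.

512 s

Plated area = 2 × 23.7 × 2.33 = 110.4 cm²
Volume = 110.4 × 7.24×10⁻⁴ cm = 0.07993 cm³
m(Au) = 0.07993 × 19.30 = 1.543 g
n(Au) = 1.543 / 196.97 = 0.007834 mol; n(e⁻) = 3 × 0.007834 = 0.02350 mol
Q = 0.02350 × 96485 = 2267 C
t = 2267 / 4.43 = 511.7 s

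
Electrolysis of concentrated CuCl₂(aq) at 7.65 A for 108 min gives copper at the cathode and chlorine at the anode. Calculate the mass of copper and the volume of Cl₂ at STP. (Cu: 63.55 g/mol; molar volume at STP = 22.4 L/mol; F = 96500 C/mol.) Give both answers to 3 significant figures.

16.3 g Cu; 5.75 L Cl₂

Q = 7.65 × 6480 = 49570 C; n(e⁻) = 49570 / 96500 = 0.5137 mol
Cathode: Cu²⁺ + 2e⁻ → Cu → n(Cu) = 0.5137/2 = 0.2569 mol → 16.3 g
Anode: 2Cl⁻ → Cl₂ + 2e⁻ → n(Cl₂) = 0.5137/2 = 0.2569 mol → 5.75 L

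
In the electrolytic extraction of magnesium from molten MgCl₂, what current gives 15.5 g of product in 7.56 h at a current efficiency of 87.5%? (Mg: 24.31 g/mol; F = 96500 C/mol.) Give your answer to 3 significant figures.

n(Mg) = 15.5 / 24.31 = 0.6376 mol
Mg²⁺ + 2e⁻ → Mg, so n(e⁻) = 2 × 0.6376 = 1.275 mol
Q = 1.275 × 96500 / 0.875 = 1.406×10^5 C
I = Q / t = 1.406×10^5 / 27216 s = 5.17 A

5.17 A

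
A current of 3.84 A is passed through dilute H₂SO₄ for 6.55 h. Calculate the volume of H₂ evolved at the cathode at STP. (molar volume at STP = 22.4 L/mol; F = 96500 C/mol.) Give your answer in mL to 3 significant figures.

Charge passed = 3.84 × 23580 = 90550 C
n(e⁻) = 90550 / 96500 = 0.9383 mol
2H⁺ + 2e⁻ → H₂, so n(H₂) = 0.9383 / 2 = 0.4692 mol
V = 0.4692 × 22.4 = 10.51 L
= 10500 mL

10500 mL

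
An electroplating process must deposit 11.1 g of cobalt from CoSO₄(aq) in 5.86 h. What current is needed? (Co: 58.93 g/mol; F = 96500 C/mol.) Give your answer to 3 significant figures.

1.72 A

n(Co) = 11.1 / 58.93 = 0.1884 mol
Co²⁺ + 2e⁻ → Co, so n(e⁻) = 2 × 0.1884 = 0.3768 mol
Q = 0.3768 × 96500 = 36360 C
I = Q / t = 36360 / 21096 s = 1.72 A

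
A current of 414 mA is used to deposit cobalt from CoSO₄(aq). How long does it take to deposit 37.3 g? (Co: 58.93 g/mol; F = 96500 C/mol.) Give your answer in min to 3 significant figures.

4920 min

n(Co) = 37.3 / 58.93 = 0.6330 mol
Co²⁺ + 2e⁻ → Co, so n(e⁻) = 2 × 0.6330 = 1.266 mol
Q = 1.266 × 96500 = 1.222×10^5 C
t = Q / I = 1.222×10^5 / 0.414 = 2.952×10^5 s = 4920 min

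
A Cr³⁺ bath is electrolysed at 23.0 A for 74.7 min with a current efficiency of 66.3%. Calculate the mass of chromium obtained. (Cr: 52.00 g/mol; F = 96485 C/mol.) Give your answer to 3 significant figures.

12.3 g

Q = 23.0 × 4482 = 1.031×10^5 C
n(e⁻) = 1.031×10^5 / 96485 = 1.069 mol
Cr³⁺ + 3e⁻ → Cr, so theoretical m(Cr) = 0.3563 × 52.00 = 18.53 g
Actual mass = 66.3% × 18.53 = 12.3 g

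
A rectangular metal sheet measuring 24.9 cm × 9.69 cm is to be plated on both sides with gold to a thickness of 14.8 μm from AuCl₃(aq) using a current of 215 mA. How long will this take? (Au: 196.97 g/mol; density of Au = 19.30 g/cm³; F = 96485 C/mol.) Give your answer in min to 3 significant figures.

Plated area = 2 × 24.9 × 9.69 = 482.6 cm²
Volume = 482.6 × 14.8×10⁻⁴ cm = 0.7142 cm³
m(Au) = 0.7142 × 19.30 = 13.78 g
n(Au) = 13.78 / 196.97 = 0.06996 mol; n(e⁻) = 3 × 0.06996 = 0.2099 mol
Q = 0.2099 × 96485 = 20250 C
t = 20250 / 0.215 = 94190 s = 1570 min

1570 min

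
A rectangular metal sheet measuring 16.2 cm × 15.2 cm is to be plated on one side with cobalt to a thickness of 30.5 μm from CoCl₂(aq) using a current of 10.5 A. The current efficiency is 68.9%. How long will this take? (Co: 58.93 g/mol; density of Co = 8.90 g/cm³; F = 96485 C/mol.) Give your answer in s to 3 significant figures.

Plated area = 16.2 × 15.2 = 246.2 cm²
Volume = 246.2 × 30.5×10⁻⁴ cm = 0.7509 cm³
m(Co) = 0.7509 × 8.90 = 6.683 g
n(Co) = 6.683 / 58.93 = 0.1134 mol; n(e⁻) = 2 × 0.1134 = 0.2268 mol
Q = 0.2268 × 96485 / 0.689 = 31760 C
t = 31760 / 10.5 = 3025 s

3030 s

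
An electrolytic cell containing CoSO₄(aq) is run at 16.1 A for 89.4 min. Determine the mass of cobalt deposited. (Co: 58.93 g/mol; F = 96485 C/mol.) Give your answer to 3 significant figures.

Q = 16.1 A × 5364 s = 86360 C
n(e⁻) = Q/F = 86360/96485 = 0.8951 mol
Co²⁺ + 2e⁻ → Co, so n(Co) = 0.8951 / 2 = 0.4476 mol
m = 0.4476 × 58.93 = 26.4 g

26.4 g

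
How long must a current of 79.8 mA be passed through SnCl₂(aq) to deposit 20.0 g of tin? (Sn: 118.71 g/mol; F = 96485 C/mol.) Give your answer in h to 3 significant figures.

n(Sn) = 20.0 / 118.71 = 0.1685 mol
Sn²⁺ + 2e⁻ → Sn, so n(e⁻) = 2 × 0.1685 = 0.3370 mol
Q = 0.3370 × 96485 = 32520 C
t = Q / I = 32520 / 0.0798 = 4.075×10^5 s = 113 h

113 h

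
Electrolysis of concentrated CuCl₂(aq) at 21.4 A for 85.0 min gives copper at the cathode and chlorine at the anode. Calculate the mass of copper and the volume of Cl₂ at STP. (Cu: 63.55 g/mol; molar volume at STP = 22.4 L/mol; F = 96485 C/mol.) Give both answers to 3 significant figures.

Q = 21.4 × 5100 = 1.091×10^5 C; n(e⁻) = 1.091×10^5 / 96485 = 1.131 mol
Cathode: Cu²⁺ + 2e⁻ → Cu → n(Cu) = 1.131/2 = 0.5655 mol → 35.9 g
Anode: 2Cl⁻ → Cl₂ + 2e⁻ → n(Cl₂) = 1.131/2 = 0.5655 mol → 12.7 L

35.9 g Cu; 12.7 L Cl₂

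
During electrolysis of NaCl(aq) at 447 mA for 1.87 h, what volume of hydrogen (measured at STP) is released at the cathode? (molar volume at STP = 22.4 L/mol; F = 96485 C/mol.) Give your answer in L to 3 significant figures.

Q = It = 0.447 × 6732 = 3009 C
Moles of electrons = 3009 / 96485 = 0.03119 mol
2H⁺ + 2e⁻ → H₂, so n(H₂) = 0.03119 / 2 = 0.01560 mol
V = 0.01560 × 22.4 = 0.3494 L

0.349 L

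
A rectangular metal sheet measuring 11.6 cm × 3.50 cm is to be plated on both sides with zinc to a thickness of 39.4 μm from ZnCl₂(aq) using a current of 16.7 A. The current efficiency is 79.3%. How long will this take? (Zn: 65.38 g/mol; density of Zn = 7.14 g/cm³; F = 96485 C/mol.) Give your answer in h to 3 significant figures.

0.141 h

Plated area = 2 × 11.6 × 3.50 = 81.20 cm²
Volume = 81.20 × 39.4×10⁻⁴ cm = 0.3199 cm³
m(Zn) = 0.3199 × 7.14 = 2.284 g
n(Zn) = 2.284 / 65.38 = 0.03493 mol; n(e⁻) = 2 × 0.03493 = 0.06986 mol
Q = 0.06986 × 96485 / 0.793 = 8500 C
t = 8500 / 16.7 = 509.0 s = 0.141 h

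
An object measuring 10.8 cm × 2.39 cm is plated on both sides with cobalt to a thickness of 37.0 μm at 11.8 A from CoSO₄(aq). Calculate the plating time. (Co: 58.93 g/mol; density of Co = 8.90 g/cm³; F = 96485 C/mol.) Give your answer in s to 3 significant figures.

472 s

Plated area = 2 × 10.8 × 2.39 = 51.62 cm²
Volume = 51.62 × 37.0×10⁻⁴ cm = 0.1910 cm³
m(Co) = 0.1910 × 8.90 = 1.700 g
n(Co) = 1.700 / 58.93 = 0.02885 mol; n(e⁻) = 2 × 0.02885 = 0.05770 mol
Q = 0.05770 × 96485 = 5567 C
t = 5567 / 11.8 = 471.8 s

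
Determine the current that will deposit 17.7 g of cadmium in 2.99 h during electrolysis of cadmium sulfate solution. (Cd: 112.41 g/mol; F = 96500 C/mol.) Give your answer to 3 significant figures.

2.82 A

n(Cd) = 17.7 / 112.41 = 0.1575 mol
Cd²⁺ + 2e⁻ → Cd, so n(e⁻) = 2 × 0.1575 = 0.3150 mol
Q = 0.3150 × 96500 = 30400 C
I = Q / t = 30400 / 10764 s = 2.82 A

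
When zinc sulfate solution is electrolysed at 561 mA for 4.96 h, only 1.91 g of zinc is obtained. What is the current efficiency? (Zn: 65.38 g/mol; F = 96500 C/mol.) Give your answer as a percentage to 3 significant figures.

Q = 0.561 × 17856 = 10020 C
n(e⁻) = 10020 / 96500 = 0.1038 mol
Zn²⁺ + 2e⁻ → Zn, so theoretical n(Zn) = 0.05190 mol → 3.393 g
Efficiency = 1.91 / 3.393 = 0.5629 = 56.3%

56.3%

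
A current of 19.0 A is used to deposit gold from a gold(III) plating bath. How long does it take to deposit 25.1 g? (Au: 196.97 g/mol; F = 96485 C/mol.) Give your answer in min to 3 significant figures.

n(Au) = 25.1 / 196.97 = 0.1274 mol
Au³⁺ + 3e⁻ → Au, so n(e⁻) = 3 × 0.1274 = 0.3822 mol
Q = 0.3822 × 96485 = 36880 C
t = Q / I = 36880 / 19.0 = 1941 s = 32.4 min

32.4 min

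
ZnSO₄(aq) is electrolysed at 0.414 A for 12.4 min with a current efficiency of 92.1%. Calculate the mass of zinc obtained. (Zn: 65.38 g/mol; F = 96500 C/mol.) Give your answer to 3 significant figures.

Q = 0.414 × 744 = 308.0 C
n(e⁻) = 308.0 / 96500 = 0.003192 mol
Zn²⁺ + 2e⁻ → Zn, so theoretical m(Zn) = 0.001596 × 65.38 = 0.1043 g
Actual mass = 92.1% × 0.1043 = 0.0961 g

0.0961 g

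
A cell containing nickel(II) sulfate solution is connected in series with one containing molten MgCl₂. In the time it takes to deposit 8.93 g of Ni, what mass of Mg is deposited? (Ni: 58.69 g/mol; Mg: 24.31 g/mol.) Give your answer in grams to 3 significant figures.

n(Ni) = 8.93 / 58.69 = 0.1522 mol
Ni²⁺ + 2e⁻ → Ni, so n(e⁻) = 2 × 0.1522 = 0.3044 mol
Since the cells are in series, n(e⁻) in the Mg cell is also 0.3044 mol.
Mg²⁺ + 2e⁻ → Mg, so n(Mg) = 0.3044 / 2 = 0.1522 mol
m(Mg) = 0.1522 × 24.31 = 3.70 g

3.70 g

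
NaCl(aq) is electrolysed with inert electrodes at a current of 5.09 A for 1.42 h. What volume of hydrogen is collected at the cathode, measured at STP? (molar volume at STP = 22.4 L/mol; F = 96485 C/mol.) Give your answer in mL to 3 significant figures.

Q = 5.09 A × 5112 s = 26020 C
n(e⁻) = 26020 / 96485 = 0.2697 mol
2H⁺ + 2e⁻ → H₂, so n(H₂) = 0.2697 / 2 = 0.1349 mol
V = 0.1349 × 22.4 = 3.022 L
= 3020 mL

3020 mL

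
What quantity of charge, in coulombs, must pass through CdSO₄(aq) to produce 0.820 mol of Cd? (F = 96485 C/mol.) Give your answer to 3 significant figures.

Cd²⁺ + 2e⁻ → Cd, so n(e⁻) = 2 × 0.820 = 1.640 mol
Q = 1.640 × 96485 = 1.582×10^5 C

1.58×10^5 C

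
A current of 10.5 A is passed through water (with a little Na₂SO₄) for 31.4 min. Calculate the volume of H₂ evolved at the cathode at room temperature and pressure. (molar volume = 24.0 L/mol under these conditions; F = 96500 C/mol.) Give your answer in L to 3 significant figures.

2.46 L

Charge passed = 10.5 × 1884 = 19780 C
n(e⁻) = 19780 / 96500 = 0.2050 mol
2H⁺ + 2e⁻ → H₂, so n(H₂) = 0.2050 / 2 = 0.1025 mol
V = 0.1025 × 24.0 = 2.460 L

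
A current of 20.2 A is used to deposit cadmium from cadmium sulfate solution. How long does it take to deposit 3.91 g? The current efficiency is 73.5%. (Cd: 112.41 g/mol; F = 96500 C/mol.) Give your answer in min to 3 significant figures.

7.54 min

n(Cd) = 3.91 / 112.41 = 0.03478 mol
Cd²⁺ + 2e⁻ → Cd, so n(e⁻) = 2 × 0.03478 = 0.06956 mol
Q = 0.06956 × 96500 / 0.735 = 9133 C
t = Q / I = 9133 / 20.2 = 452.1 s = 7.54 min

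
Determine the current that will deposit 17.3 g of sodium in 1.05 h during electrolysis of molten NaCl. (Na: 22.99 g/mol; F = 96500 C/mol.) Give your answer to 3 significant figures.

n(Na) = 17.3 / 22.99 = 0.7525 mol
Na⁺ + e⁻ → Na, so n(e⁻) = 0.7525 mol
Q = 0.7525 × 96500 = 72620 C
I = Q / t = 72620 / 3780 s = 19.2 A

19.2 A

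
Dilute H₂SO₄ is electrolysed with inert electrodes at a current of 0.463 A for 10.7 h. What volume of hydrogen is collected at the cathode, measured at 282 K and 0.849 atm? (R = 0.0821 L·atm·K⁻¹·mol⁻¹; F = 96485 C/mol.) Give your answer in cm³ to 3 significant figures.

Charge passed = 0.463 × 38520 = 17830 C
Moles of electrons = 17830 / 96485 = 0.1848 mol
2H⁺ + 2e⁻ → H₂, so n(H₂) = 0.1848 / 2 = 0.09240 mol
V = nRT/P = 0.09240 × 0.0821 × 282 / 0.849 = 2.520 L
= 2520 cm³

2520 cm³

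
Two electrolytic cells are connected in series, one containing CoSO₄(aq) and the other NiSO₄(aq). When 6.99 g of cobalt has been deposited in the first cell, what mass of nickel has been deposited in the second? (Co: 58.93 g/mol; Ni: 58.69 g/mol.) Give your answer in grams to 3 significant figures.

n(Co) = 6.99 / 58.93 = 0.1186 mol
Co²⁺ + 2e⁻ → Co, so n(e⁻) = 2 × 0.1186 = 0.2372 mol
In series, the same 0.2372 mol of electrons flows through the second cell.
Ni²⁺ + 2e⁻ → Ni, so n(Ni) = 0.2372 / 2 = 0.1186 mol
m(Ni) = 0.1186 × 58.69 = 6.96 g

6.96 g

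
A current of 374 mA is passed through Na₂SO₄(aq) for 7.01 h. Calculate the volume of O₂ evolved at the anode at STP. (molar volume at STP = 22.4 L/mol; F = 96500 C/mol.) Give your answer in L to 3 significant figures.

0.548 L

Charge passed = 0.374 × 25236 = 9438 C
n(e⁻) = 9438 / 96500 = 0.09780 mol
2H₂O → O₂ + 4H⁺ + 4e⁻, so n(O₂) = 0.09780 / 4 = 0.02445 mol
V = 0.02445 × 22.4 = 0.5477 L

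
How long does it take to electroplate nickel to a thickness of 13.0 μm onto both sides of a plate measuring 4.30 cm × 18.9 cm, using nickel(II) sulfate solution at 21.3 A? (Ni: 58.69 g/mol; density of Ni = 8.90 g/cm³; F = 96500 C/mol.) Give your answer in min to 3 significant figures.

Plated area = 2 × 4.30 × 18.9 = 162.5 cm²
Volume = 162.5 × 13.0×10⁻⁴ cm = 0.2113 cm³
m(Ni) = 0.2113 × 8.90 = 1.881 g
n(Ni) = 1.881 / 58.69 = 0.03205 mol; n(e⁻) = 2 × 0.03205 = 0.06410 mol
Q = 0.06410 × 96500 = 6186 C
t = 6186 / 21.3 = 290.4 s = 4.84 min

4.84 min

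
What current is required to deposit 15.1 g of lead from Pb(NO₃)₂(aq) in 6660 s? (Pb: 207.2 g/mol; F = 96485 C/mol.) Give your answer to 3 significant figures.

n(Pb) = 15.1 / 207.2 = 0.07288 mol
Pb²⁺ + 2e⁻ → Pb, so n(e⁻) = 2 × 0.07288 = 0.1458 mol
Q = 0.1458 × 96485 = 14070 C
I = Q / t = 14070 / 6660 s = 2.11 A

2.11 A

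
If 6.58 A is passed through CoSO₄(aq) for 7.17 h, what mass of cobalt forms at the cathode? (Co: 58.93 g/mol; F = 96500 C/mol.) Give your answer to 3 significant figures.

51.9 g

Charge passed = 6.58 × 25812 = 1.698×10^5 C
n(e⁻) = Q/F = 1.698×10^5/96500 = 1.760 mol
Co²⁺ + 2e⁻ → Co, so n(Co) = 1.760 / 2 = 0.8800 mol
m = 0.8800 × 58.93 = 51.9 g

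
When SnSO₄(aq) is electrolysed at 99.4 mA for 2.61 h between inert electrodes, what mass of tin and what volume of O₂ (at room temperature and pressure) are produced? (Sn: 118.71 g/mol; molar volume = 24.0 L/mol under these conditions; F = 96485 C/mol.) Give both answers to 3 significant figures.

Q = 0.0994 × 9396 = 934.0 C; n(e⁻) = 934.0 / 96485 = 0.009680 mol
Cathode: Sn²⁺ + 2e⁻ → Sn → n(Sn) = 0.009680/2 = 0.004840 mol → 0.575 g
Anode: 2H₂O → O₂ + 4H⁺ + 4e⁻ → n(O₂) = 0.009680/4 = 0.002420 mol → 0.0581 L

0.575 g Sn; 0.0581 L O₂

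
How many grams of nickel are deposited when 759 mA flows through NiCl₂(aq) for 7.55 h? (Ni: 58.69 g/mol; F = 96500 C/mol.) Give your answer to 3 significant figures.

6.27 g

Charge passed = 0.759 × 27180 = 20630 C
n(e⁻) = Q/F = 20630/96500 = 0.2138 mol
Ni²⁺ + 2e⁻ → Ni, so n(Ni) = 0.2138 / 2 = 0.1069 mol
m = 0.1069 × 58.69 = 6.27 g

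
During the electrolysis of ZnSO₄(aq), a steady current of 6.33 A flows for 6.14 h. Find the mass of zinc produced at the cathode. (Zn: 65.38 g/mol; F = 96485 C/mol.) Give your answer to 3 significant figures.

47.4 g

Q = It = 6.33 × 22104 = 1.399×10^5 C
Moles of electrons = 1.399×10^5 / 96485 = 1.450 mol
Zn²⁺ + 2e⁻ → Zn, so n(Zn) = 1.450 / 2 = 0.7250 mol
m = 0.7250 × 65.38 = 47.4 g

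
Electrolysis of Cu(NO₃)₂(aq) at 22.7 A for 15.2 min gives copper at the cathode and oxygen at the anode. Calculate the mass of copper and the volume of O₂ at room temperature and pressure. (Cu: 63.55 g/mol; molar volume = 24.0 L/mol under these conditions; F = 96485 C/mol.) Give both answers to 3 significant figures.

6.82 g Cu; 1.29 L O₂

Q = 22.7 × 912 = 20700 C; n(e⁻) = 20700 / 96485 = 0.2145 mol
Cathode: Cu²⁺ + 2e⁻ → Cu → n(Cu) = 0.2145/2 = 0.1073 mol → 6.82 g
Anode: 2H₂O → O₂ + 4H⁺ + 4e⁻ → n(O₂) = 0.2145/4 = 0.05363 mol → 1.29 L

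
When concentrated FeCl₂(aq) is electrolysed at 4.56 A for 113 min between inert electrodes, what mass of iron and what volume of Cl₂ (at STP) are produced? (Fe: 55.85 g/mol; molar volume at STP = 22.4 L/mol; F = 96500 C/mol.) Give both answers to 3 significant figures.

8.95 g Fe; 3.59 L Cl₂

Q = 4.56 × 6780 = 30920 C; n(e⁻) = 30920 / 96500 = 0.3204 mol
Cathode: Fe²⁺ + 2e⁻ → Fe → n(Fe) = 0.3204/2 = 0.1602 mol → 8.95 g
Anode: 2Cl⁻ → Cl₂ + 2e⁻ → n(Cl₂) = 0.3204/2 = 0.1602 mol → 3.59 L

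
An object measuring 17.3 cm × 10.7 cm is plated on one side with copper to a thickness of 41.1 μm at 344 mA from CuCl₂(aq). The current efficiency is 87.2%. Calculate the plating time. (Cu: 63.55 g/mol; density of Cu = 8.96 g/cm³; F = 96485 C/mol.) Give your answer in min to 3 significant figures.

Plated area = 17.3 × 10.7 = 185.1 cm²
Volume = 185.1 × 41.1×10⁻⁴ cm = 0.7608 cm³
m(Cu) = 0.7608 × 8.96 = 6.817 g
n(Cu) = 6.817 / 63.55 = 0.1073 mol; n(e⁻) = 2 × 0.1073 = 0.2146 mol
Q = 0.2146 × 96485 / 0.872 = 23750 C
t = 23750 / 0.344 = 69040 s = 1150 min

1150 min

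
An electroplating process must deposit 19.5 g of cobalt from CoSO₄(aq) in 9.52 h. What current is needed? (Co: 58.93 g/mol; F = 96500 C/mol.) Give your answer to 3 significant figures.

1.86 A

n(Co) = 19.5 / 58.93 = 0.3309 mol
Co²⁺ + 2e⁻ → Co, so n(e⁻) = 2 × 0.3309 = 0.6618 mol
Q = 0.6618 × 96500 = 63860 C
I = Q / t = 63860 / 34272 s = 1.86 A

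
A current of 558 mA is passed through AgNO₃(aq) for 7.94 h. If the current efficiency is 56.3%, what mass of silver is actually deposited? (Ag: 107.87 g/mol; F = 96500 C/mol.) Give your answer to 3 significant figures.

10.0 g

Q = 0.558 × 28584 = 15950 C
n(e⁻) = 15950 / 96500 = 0.1653 mol
Ag⁺ + e⁻ → Ag, so theoretical m(Ag) = 0.1653 × 107.87 = 17.83 g
Actual mass = 56.3% × 17.83 = 10.0 g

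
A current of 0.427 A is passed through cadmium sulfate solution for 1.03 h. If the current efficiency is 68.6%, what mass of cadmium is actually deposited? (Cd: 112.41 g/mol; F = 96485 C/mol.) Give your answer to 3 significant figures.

Q = 0.427 × 3708 = 1583 C
n(e⁻) = 1583 / 96485 = 0.01641 mol
Cd²⁺ + 2e⁻ → Cd, so theoretical m(Cd) = 0.008205 × 112.41 = 0.9223 g
Actual mass = 68.6% × 0.9223 = 0.633 g

0.633 g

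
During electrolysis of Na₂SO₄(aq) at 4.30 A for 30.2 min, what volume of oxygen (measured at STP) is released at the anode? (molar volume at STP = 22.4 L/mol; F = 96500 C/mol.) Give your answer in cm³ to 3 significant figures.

Q = It = 4.30 × 1812 = 7792 C
n(e⁻) = Q/F = 7792/96500 = 0.08075 mol
2H₂O → O₂ + 4H⁺ + 4e⁻, so n(O₂) = 0.08075 / 4 = 0.02019 mol
V = 0.02019 × 22.4 = 0.4523 L
= 452 cm³

452 cm³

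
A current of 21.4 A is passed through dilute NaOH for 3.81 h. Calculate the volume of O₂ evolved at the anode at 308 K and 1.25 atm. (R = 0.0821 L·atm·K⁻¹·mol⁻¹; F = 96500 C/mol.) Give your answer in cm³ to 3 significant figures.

15400 cm³

Charge passed = 21.4 × 13716 = 2.935×10^5 C
n(e⁻) = 2.935×10^5 / 96500 = 3.041 mol
2H₂O → O₂ + 4H⁺ + 4e⁻, so n(O₂) = 3.041 / 4 = 0.7603 mol
V = nRT/P = 0.7603 × 0.0821 × 308 / 1.25 = 15.38 L
= 15400 cm³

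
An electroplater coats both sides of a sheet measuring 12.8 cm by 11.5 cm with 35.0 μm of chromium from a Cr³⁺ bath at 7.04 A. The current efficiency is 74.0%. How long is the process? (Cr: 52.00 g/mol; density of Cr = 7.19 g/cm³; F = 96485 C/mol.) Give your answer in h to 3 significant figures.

2.20 h

Plated area = 2 × 12.8 × 11.5 = 294.4 cm²
Volume = 294.4 × 35.0×10⁻⁴ cm = 1.030 cm³
m(Cr) = 1.030 × 7.19 = 7.406 g
n(Cr) = 7.406 / 52.00 = 0.1424 mol; n(e⁻) = 3 × 0.1424 = 0.4272 mol
Q = 0.4272 × 96485 / 0.740 = 55700 C
t = 55700 / 7.04 = 7912 s = 2.20 h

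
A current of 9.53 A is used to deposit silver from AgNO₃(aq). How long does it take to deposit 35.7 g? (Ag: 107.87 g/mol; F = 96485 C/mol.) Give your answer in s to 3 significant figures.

3350 s

n(Ag) = 35.7 / 107.87 = 0.3310 mol
Ag⁺ + e⁻ → Ag, so n(e⁻) = 0.3310 mol
Q = 0.3310 × 96485 = 31940 C
t = Q / I = 31940 / 9.53 = 3352 s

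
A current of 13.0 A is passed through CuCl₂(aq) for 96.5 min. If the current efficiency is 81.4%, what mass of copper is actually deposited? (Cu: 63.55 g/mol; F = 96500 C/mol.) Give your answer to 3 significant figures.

20.2 g

Q = 13.0 × 5790 = 75270 C
n(e⁻) = 75270 / 96500 = 0.7800 mol
Cu²⁺ + 2e⁻ → Cu, so theoretical m(Cu) = 0.3900 × 63.55 = 24.78 g
Actual mass = 81.4% × 24.78 = 20.2 g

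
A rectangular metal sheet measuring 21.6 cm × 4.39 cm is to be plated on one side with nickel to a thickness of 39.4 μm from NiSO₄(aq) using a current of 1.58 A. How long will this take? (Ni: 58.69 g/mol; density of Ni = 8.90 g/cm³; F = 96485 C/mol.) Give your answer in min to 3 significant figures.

115 min

Plated area = 21.6 × 4.39 = 94.82 cm²
Volume = 94.82 × 39.4×10⁻⁴ cm = 0.3736 cm³
m(Ni) = 0.3736 × 8.90 = 3.325 g
n(Ni) = 3.325 / 58.69 = 0.05665 mol; n(e⁻) = 2 × 0.05665 = 0.1133 mol
Q = 0.1133 × 96485 = 10930 C
t = 10930 / 1.58 = 6918 s = 115 min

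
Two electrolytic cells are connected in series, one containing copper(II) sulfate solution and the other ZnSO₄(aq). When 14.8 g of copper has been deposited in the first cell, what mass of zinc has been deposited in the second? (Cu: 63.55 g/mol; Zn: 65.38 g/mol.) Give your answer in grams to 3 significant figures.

n(Cu) = 14.8 / 63.55 = 0.2329 mol
Cu²⁺ + 2e⁻ → Cu, so n(e⁻) = 2 × 0.2329 = 0.4658 mol
The cells are in series, so the same charge (and hence the same n(e⁻) = 0.4658 mol) passes through both.
Zn²⁺ + 2e⁻ → Zn, so n(Zn) = 0.4658 / 2 = 0.2329 mol
m(Zn) = 0.2329 × 65.38 = 15.2 g

15.2 g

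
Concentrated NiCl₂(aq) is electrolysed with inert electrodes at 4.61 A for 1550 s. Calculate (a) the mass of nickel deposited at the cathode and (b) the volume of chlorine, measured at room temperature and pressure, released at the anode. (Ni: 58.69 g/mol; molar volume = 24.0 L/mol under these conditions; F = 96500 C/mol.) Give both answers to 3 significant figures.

2.17 g Ni; 0.889 L Cl₂

Q = 4.61 × 1550 = 7146 C; n(e⁻) = 7146 / 96500 = 0.07405 mol
Cathode: Ni²⁺ + 2e⁻ → Ni → n(Ni) = 0.07405/2 = 0.03703 mol → 2.17 g
Anode: 2Cl⁻ → Cl₂ + 2e⁻ → n(Cl₂) = 0.07405/2 = 0.03703 mol → 0.889 L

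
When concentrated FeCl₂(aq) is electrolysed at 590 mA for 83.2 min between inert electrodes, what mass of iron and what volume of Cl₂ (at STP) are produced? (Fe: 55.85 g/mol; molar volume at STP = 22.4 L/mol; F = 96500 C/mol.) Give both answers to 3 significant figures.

0.852 g Fe; 0.342 L Cl₂

Q = 0.590 × 4992 = 2945 C; n(e⁻) = 2945 / 96500 = 0.03052 mol
Cathode: Fe²⁺ + 2e⁻ → Fe → n(Fe) = 0.03052/2 = 0.01526 mol → 0.852 g
Anode: 2Cl⁻ → Cl₂ + 2e⁻ → n(Cl₂) = 0.03052/2 = 0.01526 mol → 0.342 L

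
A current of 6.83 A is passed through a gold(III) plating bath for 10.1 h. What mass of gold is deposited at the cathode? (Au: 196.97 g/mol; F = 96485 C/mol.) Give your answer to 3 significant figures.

Q = It = 6.83 × 36360 = 2.483×10^5 C
Moles of electrons = 2.483×10^5 / 96485 = 2.573 mol
Au³⁺ + 3e⁻ → Au, so n(Au) = 2.573 / 3 = 0.8577 mol
m = 0.8577 × 196.97 = 169 g

169 g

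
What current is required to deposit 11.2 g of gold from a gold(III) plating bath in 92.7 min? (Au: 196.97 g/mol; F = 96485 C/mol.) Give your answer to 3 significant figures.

n(Au) = 11.2 / 196.97 = 0.05686 mol
Au³⁺ + 3e⁻ → Au, so n(e⁻) = 3 × 0.05686 = 0.1706 mol
Q = 0.1706 × 96485 = 16460 C
I = Q / t = 16460 / 5562 s = 2.96 A

2.96 A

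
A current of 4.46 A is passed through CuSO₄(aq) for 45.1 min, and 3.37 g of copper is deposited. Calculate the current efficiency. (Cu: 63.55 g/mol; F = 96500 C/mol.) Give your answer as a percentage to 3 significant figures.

84.8%

Q = 4.46 × 2706 = 12070 C
n(e⁻) = 12070 / 96500 = 0.1251 mol
Cu²⁺ + 2e⁻ → Cu, so theoretical n(Cu) = 0.06255 mol → 3.975 g
Efficiency = 3.37 / 3.975 = 0.8478 = 84.8%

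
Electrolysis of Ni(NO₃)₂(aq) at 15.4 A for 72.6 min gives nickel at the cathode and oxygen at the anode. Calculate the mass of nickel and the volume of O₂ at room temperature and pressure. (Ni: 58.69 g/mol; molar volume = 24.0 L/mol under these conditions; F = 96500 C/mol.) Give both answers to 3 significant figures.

Q = 15.4 × 4356 = 67080 C; n(e⁻) = 67080 / 96500 = 0.6951 mol
Cathode: Ni²⁺ + 2e⁻ → Ni → n(Ni) = 0.6951/2 = 0.3476 mol → 20.4 g
Anode: 2H₂O → O₂ + 4H⁺ + 4e⁻ → n(O₂) = 0.6951/4 = 0.1738 mol → 4.17 L

20.4 g Ni; 4.17 L O₂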